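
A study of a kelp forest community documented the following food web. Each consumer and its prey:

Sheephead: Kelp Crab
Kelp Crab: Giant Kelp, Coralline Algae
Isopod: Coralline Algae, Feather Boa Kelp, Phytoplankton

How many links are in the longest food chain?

2 links

One longest chain: Giant Kelp → Kelp Crab → Sheephead.
It has 3 species and 2 links.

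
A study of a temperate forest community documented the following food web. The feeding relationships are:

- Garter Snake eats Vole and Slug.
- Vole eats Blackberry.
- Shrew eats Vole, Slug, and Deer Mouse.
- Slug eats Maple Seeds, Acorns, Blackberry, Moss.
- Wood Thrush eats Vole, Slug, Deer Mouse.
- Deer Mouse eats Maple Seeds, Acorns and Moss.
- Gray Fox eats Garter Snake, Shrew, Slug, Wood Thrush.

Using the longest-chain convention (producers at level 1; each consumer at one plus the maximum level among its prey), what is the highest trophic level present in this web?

4

Producers (level 1): Maple Seeds, Acorns, Moss, Blackberry.
Maple Seeds → Slug → Shrew → Gray Fox gives Gray Fox level 4.
No species has a prey at level 4, so no species reaches level 5.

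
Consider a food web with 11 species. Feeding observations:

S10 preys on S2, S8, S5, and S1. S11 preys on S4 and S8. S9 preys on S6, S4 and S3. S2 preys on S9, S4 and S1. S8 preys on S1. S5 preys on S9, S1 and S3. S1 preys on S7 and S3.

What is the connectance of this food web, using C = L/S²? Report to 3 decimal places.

C = 0.149

The web has S = 11 species and L = 18 feeding links.
C = L / S² = 18 / 121 = 0.1488 ≈ 0.149.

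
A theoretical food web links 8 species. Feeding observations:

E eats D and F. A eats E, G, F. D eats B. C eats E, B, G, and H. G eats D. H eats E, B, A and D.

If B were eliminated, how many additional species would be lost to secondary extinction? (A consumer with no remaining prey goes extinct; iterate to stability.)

2

Remove B.
Round 1: D (all prey gone) → extinct.
Round 2: G (all prey gone) → extinct.
No further losses. Total secondary extinctions: 2.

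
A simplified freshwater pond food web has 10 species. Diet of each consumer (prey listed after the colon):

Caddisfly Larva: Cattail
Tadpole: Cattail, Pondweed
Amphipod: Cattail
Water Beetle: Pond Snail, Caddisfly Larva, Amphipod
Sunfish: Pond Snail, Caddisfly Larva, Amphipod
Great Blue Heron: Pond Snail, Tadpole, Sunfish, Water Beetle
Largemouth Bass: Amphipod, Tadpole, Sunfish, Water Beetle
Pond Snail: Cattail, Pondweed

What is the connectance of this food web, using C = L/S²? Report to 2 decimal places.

The web has S = 10 species and L = 20 feeding links.
C = L / S² = 20 / 100 = 0.2000 ≈ 0.20.

C = 0.20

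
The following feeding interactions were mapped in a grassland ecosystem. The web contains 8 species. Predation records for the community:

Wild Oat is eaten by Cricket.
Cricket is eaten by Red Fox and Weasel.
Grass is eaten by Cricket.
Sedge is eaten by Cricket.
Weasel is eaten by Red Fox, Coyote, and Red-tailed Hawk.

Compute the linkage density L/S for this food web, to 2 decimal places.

There are L = 8 links among S = 8 species.
L/S = 8/8 = 1.0000 ≈ 1.00.

L/S = 1.00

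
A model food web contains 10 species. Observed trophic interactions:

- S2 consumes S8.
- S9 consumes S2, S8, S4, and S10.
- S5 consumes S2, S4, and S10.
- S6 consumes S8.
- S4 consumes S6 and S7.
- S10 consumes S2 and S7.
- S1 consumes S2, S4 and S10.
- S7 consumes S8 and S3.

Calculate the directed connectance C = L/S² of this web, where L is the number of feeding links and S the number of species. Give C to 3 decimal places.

C = 0.180

The web has S = 10 species and L = 18 feeding links.
C = L / S² = 18 / 100 = 0.1800 ≈ 0.180.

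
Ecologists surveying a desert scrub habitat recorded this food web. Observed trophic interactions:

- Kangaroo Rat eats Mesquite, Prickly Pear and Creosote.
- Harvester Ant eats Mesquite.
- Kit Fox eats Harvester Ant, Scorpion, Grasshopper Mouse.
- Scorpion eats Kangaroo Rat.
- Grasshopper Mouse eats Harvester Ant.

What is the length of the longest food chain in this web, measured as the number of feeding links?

3 links

One longest chain: Mesquite → Harvester Ant → Grasshopper Mouse → Kit Fox.
It has 4 species and 3 links.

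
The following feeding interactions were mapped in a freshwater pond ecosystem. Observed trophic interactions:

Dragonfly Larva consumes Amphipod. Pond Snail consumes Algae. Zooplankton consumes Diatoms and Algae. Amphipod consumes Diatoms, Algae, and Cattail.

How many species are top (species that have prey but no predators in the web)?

Top species (has prey, but nothing eats it): Pond Snail, Zooplankton, Dragonfly Larva.
Count: 3.

3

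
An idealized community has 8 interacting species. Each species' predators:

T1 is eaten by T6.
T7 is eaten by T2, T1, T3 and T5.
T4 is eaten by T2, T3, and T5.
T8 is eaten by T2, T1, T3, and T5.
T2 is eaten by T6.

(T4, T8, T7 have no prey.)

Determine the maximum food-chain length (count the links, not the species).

2 links

One longest chain: T4 → T2 → T6.
It has 3 species and 2 links.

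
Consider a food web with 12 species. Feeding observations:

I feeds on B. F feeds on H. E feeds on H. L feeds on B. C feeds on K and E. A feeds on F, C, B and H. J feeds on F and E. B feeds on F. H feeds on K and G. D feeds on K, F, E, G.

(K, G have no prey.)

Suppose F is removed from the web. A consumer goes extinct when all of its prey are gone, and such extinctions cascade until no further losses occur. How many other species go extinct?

3

Remove F.
Round 1: B (all prey gone) → extinct.
Round 2: L (all prey gone), I (all prey gone) → extinct.
No further losses. Total secondary extinctions: 3.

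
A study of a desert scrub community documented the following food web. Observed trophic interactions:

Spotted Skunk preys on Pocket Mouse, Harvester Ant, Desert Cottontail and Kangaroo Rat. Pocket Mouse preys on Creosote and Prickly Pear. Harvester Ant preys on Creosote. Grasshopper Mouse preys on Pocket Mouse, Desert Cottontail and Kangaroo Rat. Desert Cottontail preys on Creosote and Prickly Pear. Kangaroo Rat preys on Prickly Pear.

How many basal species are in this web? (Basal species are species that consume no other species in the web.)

Basal species (no prey listed): Prickly Pear, Creosote.
Count: 2.

2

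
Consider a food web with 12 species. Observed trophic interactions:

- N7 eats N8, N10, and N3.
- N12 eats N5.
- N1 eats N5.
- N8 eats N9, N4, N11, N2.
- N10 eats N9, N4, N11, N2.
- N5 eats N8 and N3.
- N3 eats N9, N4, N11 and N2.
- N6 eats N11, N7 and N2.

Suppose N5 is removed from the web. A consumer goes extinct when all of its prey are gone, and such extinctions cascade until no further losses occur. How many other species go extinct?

Remove N5.
Round 1: N1 (all prey gone), N12 (all prey gone) → extinct.
No further losses. Total secondary extinctions: 2.

2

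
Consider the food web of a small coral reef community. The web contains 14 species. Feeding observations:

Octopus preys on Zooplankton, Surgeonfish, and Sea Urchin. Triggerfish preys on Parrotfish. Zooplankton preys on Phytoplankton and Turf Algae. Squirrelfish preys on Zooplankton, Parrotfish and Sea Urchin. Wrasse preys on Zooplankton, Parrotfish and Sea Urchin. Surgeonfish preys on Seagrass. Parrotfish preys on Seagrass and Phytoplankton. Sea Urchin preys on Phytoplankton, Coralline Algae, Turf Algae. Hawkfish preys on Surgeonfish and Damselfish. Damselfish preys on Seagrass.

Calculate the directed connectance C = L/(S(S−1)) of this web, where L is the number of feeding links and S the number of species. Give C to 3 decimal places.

The web has S = 14 species and L = 21 feeding links.
C = L / (S(S−1)) = 21 / 182 = 0.1154 ≈ 0.115.

C = 0.115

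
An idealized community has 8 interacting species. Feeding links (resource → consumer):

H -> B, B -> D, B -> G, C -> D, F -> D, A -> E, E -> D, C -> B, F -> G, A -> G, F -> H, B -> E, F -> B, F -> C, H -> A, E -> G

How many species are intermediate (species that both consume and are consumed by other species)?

5

Intermediate species (has both prey and predators): H, C, B, A, E.
Count: 5.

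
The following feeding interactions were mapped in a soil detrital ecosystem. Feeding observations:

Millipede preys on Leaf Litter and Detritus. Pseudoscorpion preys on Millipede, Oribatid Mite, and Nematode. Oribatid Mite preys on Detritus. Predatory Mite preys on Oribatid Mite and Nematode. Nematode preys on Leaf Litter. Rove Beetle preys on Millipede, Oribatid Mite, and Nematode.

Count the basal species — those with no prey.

Basal species (no prey listed): Leaf Litter, Detritus.
Count: 2.

2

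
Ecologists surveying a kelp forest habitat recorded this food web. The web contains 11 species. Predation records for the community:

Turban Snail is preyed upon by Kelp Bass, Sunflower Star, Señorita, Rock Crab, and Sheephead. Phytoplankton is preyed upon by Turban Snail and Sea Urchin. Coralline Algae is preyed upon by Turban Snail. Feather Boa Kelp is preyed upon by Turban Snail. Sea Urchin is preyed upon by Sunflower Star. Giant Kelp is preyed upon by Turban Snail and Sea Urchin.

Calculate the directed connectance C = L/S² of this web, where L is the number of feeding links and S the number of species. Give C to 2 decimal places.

C = 0.10

The web has S = 11 species and L = 12 feeding links.
C = L / S² = 12 / 121 = 0.0992 ≈ 0.10.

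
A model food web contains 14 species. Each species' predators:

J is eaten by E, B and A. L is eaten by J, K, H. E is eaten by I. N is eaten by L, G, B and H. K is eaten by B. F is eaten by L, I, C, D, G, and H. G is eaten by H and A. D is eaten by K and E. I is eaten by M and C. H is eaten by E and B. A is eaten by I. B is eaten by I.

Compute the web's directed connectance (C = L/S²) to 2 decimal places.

The web has S = 14 species and L = 28 feeding links.
C = L / S² = 28 / 196 = 0.1429 ≈ 0.14.

C = 0.14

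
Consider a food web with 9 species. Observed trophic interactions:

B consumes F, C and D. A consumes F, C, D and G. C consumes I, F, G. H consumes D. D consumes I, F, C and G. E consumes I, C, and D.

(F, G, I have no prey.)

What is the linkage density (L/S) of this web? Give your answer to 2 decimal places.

L/S = 2.00

There are L = 18 links among S = 9 species.
L/S = 18/9 = 2.0000 ≈ 2.00.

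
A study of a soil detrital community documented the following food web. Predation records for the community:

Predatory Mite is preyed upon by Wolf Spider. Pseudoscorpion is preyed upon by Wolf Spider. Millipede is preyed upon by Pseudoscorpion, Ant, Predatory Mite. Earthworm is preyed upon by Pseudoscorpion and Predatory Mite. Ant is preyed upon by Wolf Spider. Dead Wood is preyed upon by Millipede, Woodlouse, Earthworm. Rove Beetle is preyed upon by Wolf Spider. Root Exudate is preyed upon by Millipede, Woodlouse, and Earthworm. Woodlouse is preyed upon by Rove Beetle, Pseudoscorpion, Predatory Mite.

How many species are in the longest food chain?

One longest chain: Dead Wood → Woodlouse → Predatory Mite → Wolf Spider.
It has 4 species and 3 links.

4 species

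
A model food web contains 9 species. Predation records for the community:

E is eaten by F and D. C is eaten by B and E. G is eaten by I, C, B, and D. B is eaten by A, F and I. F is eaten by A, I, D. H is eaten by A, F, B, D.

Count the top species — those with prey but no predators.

3

Top species (has prey, but nothing eats it): D, I, A.
Count: 3.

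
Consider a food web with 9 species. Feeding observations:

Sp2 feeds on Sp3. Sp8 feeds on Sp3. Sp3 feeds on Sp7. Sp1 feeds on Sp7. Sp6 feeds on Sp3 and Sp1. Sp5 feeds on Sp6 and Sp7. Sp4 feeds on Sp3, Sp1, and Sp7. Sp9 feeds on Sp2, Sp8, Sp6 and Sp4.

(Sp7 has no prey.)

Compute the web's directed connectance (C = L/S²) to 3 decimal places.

The web has S = 9 species and L = 15 feeding links.
C = L / S² = 15 / 81 = 0.1852 ≈ 0.185.

C = 0.185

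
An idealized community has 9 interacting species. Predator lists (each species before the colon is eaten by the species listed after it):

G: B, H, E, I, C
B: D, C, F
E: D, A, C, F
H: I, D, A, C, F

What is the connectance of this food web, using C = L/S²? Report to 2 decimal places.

C = 0.21

The web has S = 9 species and L = 17 feeding links.
C = L / S² = 17 / 81 = 0.2099 ≈ 0.21.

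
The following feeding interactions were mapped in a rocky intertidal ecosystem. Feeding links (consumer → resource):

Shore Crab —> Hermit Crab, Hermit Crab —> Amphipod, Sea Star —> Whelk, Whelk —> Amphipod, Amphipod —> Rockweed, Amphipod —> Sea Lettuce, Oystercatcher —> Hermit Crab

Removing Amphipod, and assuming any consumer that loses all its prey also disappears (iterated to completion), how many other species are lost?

5

Remove Amphipod.
Round 1: Whelk (all prey gone), Hermit Crab (all prey gone) → extinct.
Round 2: Sea Star (all prey gone), Oystercatcher (all prey gone), Shore Crab (all prey gone) → extinct.
No further losses. Total secondary extinctions: 5.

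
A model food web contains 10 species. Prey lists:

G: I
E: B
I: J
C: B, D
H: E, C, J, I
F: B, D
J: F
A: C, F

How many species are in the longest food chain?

One longest chain: B → F → J → I → G.
It has 5 species and 4 links.

5 species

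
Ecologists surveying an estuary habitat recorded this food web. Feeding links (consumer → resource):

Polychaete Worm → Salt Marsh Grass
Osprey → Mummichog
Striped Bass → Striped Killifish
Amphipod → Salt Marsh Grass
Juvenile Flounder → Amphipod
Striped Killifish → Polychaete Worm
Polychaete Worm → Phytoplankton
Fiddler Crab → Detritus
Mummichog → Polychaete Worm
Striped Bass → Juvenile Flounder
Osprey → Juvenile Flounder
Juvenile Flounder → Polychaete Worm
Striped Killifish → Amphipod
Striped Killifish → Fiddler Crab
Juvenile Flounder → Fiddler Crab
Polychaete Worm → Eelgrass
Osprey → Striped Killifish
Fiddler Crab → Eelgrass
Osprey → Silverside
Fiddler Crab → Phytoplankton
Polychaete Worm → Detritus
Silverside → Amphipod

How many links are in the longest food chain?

3 links

One longest chain: Salt Marsh Grass → Amphipod → Silverside → Osprey.
It has 4 species and 3 links.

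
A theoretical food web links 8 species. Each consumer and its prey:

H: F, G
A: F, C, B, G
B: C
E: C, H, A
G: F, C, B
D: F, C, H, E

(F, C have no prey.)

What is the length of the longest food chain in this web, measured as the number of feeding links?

One longest chain: C → B → G → H → E → D.
It has 6 species and 5 links.

5 links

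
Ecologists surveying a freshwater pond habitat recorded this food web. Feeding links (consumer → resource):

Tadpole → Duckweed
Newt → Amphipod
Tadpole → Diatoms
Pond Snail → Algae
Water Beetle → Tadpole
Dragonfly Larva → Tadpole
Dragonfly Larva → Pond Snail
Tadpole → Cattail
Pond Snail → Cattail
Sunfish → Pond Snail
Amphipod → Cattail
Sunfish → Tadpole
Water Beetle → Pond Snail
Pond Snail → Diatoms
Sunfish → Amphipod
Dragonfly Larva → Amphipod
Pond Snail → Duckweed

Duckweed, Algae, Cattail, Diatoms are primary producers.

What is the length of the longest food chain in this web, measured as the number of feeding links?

One longest chain: Duckweed → Pond Snail → Sunfish.
It has 3 species and 2 links.

2 links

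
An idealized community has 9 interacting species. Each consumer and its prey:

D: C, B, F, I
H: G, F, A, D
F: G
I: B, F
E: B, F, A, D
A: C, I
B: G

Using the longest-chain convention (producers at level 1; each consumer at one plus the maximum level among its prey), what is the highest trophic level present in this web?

5

Producers (level 1): G, C.
G → B → I → A → E gives E level 5.
No species has a prey at level 5, so no species reaches level 6.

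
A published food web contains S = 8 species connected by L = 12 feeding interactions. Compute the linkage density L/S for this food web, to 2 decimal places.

L/S = 1.50

There are L = 12 links among S = 8 species.
L/S = 12/8 = 1.5000 ≈ 1.50.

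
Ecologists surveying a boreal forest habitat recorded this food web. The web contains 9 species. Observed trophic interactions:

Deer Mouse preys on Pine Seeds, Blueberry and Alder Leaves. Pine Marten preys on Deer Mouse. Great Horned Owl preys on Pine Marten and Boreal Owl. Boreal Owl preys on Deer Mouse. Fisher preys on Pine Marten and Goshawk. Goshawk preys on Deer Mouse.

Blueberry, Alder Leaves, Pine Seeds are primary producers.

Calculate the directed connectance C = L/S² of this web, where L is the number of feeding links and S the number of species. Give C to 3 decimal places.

The web has S = 9 species and L = 10 feeding links.
C = L / S² = 10 / 81 = 0.1235 ≈ 0.123.

C = 0.123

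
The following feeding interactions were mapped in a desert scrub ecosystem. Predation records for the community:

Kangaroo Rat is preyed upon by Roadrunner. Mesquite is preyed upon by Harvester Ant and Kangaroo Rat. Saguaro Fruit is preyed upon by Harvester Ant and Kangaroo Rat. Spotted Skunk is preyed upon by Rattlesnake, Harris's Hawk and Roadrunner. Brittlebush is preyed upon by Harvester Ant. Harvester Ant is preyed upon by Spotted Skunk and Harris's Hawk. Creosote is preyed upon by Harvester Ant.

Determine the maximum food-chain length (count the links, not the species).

3 links

One longest chain: Brittlebush → Harvester Ant → Spotted Skunk → Rattlesnake.
It has 4 species and 3 links.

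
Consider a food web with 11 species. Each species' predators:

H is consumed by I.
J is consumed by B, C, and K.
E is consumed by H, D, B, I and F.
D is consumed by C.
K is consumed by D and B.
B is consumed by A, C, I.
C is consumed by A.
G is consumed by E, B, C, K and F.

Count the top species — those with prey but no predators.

Top species (has prey, but nothing eats it): F, I, A.
Count: 3.

3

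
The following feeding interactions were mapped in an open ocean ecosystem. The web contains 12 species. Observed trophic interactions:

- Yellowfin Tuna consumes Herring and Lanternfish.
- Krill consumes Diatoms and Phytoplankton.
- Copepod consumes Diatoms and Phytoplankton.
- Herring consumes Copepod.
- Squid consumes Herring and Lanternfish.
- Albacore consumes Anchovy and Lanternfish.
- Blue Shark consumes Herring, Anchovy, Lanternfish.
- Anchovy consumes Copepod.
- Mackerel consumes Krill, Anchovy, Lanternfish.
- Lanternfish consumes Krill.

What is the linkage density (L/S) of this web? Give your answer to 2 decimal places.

There are L = 19 links among S = 12 species.
L/S = 19/12 = 1.5833 ≈ 1.58.

L/S = 1.58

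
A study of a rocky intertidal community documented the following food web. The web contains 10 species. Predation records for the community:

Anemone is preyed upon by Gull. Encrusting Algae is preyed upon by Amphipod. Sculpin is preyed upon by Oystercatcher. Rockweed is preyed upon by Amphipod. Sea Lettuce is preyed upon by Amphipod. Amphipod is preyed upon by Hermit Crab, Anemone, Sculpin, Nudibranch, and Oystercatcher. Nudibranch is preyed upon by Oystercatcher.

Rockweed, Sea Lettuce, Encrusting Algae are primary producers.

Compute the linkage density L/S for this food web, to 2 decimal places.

There are L = 11 links among S = 10 species.
L/S = 11/10 = 1.1000 ≈ 1.10.

L/S = 1.10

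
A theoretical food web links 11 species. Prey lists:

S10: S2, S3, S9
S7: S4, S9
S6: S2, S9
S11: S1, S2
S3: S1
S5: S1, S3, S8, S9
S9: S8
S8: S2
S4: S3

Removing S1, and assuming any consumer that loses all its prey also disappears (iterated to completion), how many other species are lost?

Remove S1.
Round 1: S3 (all prey gone) → extinct.
Round 2: S4 (all prey gone) → extinct.
No further losses. Total secondary extinctions: 2.

2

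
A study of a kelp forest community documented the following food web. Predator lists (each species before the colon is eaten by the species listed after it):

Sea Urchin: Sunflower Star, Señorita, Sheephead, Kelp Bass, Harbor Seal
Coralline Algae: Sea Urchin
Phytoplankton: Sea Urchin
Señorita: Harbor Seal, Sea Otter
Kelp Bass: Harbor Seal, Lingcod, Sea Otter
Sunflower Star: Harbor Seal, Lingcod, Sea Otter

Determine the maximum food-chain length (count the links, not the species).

One longest chain: Coralline Algae → Sea Urchin → Sunflower Star → Harbor Seal.
It has 4 species and 3 links.

3 links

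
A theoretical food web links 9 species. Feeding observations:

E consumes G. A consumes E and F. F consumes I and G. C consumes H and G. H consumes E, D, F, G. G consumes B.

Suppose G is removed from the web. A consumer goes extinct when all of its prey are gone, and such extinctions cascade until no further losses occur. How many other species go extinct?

1

Remove G.
Round 1: E (all prey gone) → extinct.
No further losses. Total secondary extinctions: 1.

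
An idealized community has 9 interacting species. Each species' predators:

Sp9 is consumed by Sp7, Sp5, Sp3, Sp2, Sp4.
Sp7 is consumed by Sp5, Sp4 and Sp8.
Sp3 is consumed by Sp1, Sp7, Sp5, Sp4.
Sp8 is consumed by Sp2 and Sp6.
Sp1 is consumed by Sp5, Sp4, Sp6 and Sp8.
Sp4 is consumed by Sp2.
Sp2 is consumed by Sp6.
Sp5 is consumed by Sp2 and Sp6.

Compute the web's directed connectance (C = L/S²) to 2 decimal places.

The web has S = 9 species and L = 22 feeding links.
C = L / S² = 22 / 81 = 0.2716 ≈ 0.27.

C = 0.27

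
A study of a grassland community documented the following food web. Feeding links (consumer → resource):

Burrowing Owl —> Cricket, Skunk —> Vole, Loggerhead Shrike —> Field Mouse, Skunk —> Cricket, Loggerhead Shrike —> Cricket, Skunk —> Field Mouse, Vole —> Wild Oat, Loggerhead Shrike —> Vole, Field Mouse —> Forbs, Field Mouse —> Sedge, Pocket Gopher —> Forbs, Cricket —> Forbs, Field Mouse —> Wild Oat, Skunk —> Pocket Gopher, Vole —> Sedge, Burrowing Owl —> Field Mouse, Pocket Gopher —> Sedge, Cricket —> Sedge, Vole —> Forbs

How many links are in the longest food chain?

One longest chain: Sedge → Field Mouse → Burrowing Owl.
It has 3 species and 2 links.

2 links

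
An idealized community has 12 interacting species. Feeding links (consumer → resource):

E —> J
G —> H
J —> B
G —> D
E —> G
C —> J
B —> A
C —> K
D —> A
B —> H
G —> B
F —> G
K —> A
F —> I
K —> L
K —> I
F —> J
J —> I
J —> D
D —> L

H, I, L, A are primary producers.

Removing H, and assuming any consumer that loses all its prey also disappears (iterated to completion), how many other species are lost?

Remove H.
Every predator of it retains at least one other prey: B still has A; G still has D, B.
No consumer loses all prey, so no secondary extinctions occur.

0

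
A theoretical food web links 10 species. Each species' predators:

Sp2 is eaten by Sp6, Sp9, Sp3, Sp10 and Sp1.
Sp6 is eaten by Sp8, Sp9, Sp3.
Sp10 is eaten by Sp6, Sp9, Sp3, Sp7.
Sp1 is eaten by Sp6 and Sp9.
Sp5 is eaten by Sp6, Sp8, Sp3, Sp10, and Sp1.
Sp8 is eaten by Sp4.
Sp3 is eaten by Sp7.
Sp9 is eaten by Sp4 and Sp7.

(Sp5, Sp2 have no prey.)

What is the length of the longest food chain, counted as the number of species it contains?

One longest chain: Sp5 → Sp1 → Sp6 → Sp9 → Sp7.
It has 5 species and 4 links.

5 species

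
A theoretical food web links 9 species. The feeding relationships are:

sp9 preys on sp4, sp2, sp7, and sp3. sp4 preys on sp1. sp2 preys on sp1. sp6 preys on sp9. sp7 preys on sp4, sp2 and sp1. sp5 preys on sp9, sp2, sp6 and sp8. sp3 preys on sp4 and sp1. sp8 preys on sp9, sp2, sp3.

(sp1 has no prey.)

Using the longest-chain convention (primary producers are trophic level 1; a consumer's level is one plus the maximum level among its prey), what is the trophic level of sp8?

Trophic level 5

sp1 is a producer → level 1.
sp4 eats sp1 → level 2.
sp7 eats sp4 (level 2); other prey at levels: sp1 1, sp2 2 → level 3.
sp9 eats sp7 (level 3); other prey at levels: sp4 2, sp2 2, sp3 3 → level 4.
sp8 eats sp9 (level 4); other prey at levels: sp2 2, sp3 3 → level 5.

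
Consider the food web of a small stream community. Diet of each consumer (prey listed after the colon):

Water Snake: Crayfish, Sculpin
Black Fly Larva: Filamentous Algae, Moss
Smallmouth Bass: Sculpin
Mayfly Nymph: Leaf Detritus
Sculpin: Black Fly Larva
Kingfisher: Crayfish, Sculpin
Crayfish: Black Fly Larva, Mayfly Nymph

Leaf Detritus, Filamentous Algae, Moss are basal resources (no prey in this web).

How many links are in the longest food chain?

One longest chain: Filamentous Algae → Black Fly Larva → Crayfish → Kingfisher.
It has 4 species and 3 links.

3 links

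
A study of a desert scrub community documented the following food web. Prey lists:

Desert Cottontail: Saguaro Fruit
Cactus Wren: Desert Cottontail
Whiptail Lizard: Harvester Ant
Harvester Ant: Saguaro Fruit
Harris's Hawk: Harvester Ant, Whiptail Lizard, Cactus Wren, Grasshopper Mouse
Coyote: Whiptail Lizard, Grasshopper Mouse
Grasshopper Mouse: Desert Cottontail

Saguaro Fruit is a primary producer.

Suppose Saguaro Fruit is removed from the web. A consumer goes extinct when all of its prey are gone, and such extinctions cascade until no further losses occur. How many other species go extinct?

Remove Saguaro Fruit.
Round 1: Harvester Ant (all prey gone), Desert Cottontail (all prey gone) → extinct.
Round 2: Whiptail Lizard (all prey gone), Cactus Wren (all prey gone), Grasshopper Mouse (all prey gone) → extinct.
Round 3: Coyote (all prey gone), Harris's Hawk (all prey gone) → extinct.
No further losses. Total secondary extinctions: 7.

7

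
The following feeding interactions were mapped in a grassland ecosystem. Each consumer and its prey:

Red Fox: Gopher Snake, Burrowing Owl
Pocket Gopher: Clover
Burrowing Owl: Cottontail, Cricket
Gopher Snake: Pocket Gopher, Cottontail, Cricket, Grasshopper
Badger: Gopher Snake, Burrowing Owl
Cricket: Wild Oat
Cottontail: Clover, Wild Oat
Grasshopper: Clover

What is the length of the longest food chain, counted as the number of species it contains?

One longest chain: Clover → Pocket Gopher → Gopher Snake → Red Fox.
It has 4 species and 3 links.

4 species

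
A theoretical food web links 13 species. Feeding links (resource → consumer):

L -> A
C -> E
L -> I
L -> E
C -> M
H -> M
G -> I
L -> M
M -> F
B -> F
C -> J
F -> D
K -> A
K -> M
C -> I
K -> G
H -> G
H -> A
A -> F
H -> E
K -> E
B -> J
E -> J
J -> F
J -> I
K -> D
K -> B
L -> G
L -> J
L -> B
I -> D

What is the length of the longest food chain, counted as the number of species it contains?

5 species

One longest chain: L → B → J → I → D.
It has 5 species and 4 links.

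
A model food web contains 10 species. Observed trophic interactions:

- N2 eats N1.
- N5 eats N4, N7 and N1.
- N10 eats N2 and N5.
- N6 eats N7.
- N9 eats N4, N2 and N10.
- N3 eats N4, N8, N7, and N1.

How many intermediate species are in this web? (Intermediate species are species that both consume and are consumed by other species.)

3

Intermediate species (has both prey and predators): N2, N5, N10.
Count: 3.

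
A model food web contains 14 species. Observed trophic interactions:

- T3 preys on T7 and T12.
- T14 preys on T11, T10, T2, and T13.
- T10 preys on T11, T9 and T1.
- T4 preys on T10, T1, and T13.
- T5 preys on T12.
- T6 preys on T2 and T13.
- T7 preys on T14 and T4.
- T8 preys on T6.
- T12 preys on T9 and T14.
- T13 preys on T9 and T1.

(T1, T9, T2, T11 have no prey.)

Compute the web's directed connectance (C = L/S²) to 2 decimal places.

C = 0.11

The web has S = 14 species and L = 22 feeding links.
C = L / S² = 22 / 196 = 0.1122 ≈ 0.11.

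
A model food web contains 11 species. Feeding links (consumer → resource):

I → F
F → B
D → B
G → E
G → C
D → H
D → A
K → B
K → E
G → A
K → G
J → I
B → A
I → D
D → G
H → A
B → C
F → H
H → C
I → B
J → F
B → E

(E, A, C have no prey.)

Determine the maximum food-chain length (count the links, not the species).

4 links

One longest chain: E → B → D → I → J.
It has 5 species and 4 links.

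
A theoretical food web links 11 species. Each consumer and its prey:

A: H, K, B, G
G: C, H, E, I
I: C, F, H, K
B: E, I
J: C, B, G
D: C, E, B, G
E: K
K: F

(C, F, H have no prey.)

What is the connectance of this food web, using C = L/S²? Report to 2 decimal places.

The web has S = 11 species and L = 23 feeding links.
C = L / S² = 23 / 121 = 0.1901 ≈ 0.19.

C = 0.19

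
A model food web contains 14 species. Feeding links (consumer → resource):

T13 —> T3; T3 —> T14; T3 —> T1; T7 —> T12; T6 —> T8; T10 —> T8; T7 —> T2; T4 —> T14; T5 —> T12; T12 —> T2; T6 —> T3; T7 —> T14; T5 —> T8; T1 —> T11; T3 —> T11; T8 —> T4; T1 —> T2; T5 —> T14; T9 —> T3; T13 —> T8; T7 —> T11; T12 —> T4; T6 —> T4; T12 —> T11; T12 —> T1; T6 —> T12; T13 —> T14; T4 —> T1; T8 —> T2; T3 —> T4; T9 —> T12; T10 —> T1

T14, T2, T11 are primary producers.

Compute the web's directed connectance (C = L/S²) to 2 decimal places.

C = 0.16

The web has S = 14 species and L = 32 feeding links.
C = L / S² = 32 / 196 = 0.1633 ≈ 0.16.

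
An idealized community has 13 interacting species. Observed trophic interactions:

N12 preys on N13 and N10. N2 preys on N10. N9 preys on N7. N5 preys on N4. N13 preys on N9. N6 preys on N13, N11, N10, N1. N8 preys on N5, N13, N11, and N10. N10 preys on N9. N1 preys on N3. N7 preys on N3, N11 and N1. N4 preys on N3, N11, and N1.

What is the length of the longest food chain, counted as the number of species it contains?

6 species

One longest chain: N3 → N1 → N7 → N9 → N13 → N8.
It has 6 species and 5 links.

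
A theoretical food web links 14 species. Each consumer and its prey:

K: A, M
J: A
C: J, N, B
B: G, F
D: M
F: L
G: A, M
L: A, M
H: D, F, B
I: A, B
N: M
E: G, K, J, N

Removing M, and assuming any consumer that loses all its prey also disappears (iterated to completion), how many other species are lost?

2

Remove M.
Round 1: N (all prey gone), D (all prey gone) → extinct.
No further losses. Total secondary extinctions: 2.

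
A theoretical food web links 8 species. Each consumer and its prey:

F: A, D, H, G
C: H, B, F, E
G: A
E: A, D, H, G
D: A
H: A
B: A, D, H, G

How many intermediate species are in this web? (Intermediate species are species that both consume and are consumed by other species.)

6

Intermediate species (has both prey and predators): D, H, G, B, F, E.
Count: 6.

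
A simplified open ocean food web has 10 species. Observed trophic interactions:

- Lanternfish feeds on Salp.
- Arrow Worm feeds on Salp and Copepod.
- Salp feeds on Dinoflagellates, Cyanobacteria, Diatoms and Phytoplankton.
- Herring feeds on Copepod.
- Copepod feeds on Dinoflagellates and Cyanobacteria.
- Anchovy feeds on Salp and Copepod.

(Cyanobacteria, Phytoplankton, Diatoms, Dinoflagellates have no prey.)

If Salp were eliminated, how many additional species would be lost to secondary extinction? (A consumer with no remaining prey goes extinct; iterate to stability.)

1

Remove Salp.
Round 1: Lanternfish (all prey gone) → extinct.
No further losses. Total secondary extinctions: 1.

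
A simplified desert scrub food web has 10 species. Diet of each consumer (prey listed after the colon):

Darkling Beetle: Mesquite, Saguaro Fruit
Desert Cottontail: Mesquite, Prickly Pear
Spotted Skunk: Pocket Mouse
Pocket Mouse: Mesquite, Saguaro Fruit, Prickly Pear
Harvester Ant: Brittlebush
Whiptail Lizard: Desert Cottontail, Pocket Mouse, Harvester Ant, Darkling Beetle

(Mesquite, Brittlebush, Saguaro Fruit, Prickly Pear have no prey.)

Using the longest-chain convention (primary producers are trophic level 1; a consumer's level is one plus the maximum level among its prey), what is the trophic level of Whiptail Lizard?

Trophic level 3

Mesquite is a producer → level 1.
Desert Cottontail eats Mesquite (level 1); other prey at levels: Prickly Pear 1 → level 2.
Whiptail Lizard eats Desert Cottontail (level 2); other prey at levels: Pocket Mouse 2, Harvester Ant 2, Darkling Beetle 2 → level 3.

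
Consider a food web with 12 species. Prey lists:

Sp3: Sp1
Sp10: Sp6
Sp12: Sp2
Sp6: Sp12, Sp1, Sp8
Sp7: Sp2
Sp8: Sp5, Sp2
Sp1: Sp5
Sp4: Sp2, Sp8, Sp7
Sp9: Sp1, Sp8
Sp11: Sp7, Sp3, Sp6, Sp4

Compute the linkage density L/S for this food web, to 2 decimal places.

L/S = 1.58

There are L = 19 links among S = 12 species.
L/S = 19/12 = 1.5833 ≈ 1.58.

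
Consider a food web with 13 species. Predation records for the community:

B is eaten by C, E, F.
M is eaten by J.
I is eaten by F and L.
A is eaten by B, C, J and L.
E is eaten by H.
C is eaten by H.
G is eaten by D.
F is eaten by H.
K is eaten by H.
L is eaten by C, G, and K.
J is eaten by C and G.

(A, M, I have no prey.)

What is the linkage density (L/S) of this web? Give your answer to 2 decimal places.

L/S = 1.54

There are L = 20 links among S = 13 species.
L/S = 20/13 = 1.5385 ≈ 1.54.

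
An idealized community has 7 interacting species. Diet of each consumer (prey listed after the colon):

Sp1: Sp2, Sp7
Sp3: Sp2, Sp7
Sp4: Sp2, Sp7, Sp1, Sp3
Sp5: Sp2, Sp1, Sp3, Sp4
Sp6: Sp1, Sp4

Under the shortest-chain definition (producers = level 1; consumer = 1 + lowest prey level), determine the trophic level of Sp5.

Sp2 is a producer → level 1.
Sp5 eats Sp2 → level 2.

Trophic level 2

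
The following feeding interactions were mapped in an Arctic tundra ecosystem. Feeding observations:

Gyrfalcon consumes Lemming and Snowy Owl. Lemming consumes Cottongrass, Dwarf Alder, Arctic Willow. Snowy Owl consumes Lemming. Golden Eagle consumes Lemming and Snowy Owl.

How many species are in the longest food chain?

4 species

One longest chain: Arctic Willow → Lemming → Snowy Owl → Golden Eagle.
It has 4 species and 3 links.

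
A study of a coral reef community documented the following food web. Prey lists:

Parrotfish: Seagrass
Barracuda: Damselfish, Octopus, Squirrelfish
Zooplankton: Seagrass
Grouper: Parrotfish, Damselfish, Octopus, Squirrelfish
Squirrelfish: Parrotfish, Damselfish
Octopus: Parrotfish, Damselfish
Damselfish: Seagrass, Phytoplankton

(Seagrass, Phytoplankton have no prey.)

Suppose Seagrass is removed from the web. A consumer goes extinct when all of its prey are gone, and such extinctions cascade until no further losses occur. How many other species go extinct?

2

Remove Seagrass.
Round 1: Parrotfish (all prey gone), Zooplankton (all prey gone) → extinct.
No further losses. Total secondary extinctions: 2.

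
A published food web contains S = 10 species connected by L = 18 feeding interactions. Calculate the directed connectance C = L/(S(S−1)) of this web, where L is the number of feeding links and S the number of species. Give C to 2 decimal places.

The web has S = 10 species and L = 18 feeding links.
C = L / (S(S−1)) = 18 / 90 = 0.2000 ≈ 0.20.

C = 0.20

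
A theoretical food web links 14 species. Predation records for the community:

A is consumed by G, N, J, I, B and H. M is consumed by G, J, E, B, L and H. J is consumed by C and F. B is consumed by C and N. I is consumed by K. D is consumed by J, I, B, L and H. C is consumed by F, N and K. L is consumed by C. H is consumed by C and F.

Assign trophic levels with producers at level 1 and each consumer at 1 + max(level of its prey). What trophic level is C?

M is a producer → level 1.
J eats M (level 1); other prey at levels: A 1, D 1 → level 2.
C eats J (level 2); other prey at levels: L 2, B 2, H 2 → level 3.

Trophic level 3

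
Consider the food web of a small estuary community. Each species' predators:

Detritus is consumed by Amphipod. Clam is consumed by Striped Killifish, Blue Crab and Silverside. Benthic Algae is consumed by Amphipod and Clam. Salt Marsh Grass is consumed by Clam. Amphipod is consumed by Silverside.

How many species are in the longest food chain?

One longest chain: Detritus → Amphipod → Silverside.
It has 3 species and 2 links.

3 species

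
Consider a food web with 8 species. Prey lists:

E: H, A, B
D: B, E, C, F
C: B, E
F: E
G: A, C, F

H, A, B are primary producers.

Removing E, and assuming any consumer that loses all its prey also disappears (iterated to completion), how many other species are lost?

Remove E.
Round 1: F (all prey gone) → extinct.
No further losses. Total secondary extinctions: 1.

1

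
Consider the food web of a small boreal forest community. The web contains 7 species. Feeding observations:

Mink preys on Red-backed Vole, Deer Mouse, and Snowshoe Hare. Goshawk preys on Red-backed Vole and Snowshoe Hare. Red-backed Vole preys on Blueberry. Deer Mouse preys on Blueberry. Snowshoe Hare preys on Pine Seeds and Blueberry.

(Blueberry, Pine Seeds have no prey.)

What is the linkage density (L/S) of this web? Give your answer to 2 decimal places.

L/S = 1.29

There are L = 9 links among S = 7 species.
L/S = 9/7 = 1.2857 ≈ 1.29.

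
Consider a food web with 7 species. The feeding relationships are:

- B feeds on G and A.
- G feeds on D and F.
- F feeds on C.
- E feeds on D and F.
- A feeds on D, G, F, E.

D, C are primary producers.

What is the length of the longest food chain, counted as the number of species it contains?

5 species

One longest chain: C → F → G → A → B.
It has 5 species and 4 links.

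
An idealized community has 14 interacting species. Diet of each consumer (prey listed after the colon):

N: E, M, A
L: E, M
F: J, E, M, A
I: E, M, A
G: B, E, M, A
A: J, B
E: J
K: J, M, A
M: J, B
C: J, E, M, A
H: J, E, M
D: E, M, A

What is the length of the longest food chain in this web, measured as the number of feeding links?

One longest chain: J → E → I.
It has 3 species and 2 links.

2 links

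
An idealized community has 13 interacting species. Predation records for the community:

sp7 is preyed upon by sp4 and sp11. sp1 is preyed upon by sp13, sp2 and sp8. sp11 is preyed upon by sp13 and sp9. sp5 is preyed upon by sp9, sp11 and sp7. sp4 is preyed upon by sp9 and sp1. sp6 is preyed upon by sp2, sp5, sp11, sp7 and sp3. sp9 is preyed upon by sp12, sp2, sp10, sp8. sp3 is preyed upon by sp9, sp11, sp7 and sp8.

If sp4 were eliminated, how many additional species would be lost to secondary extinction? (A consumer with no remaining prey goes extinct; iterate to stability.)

1

Remove sp4.
Round 1: sp1 (all prey gone) → extinct.
No further losses. Total secondary extinctions: 1.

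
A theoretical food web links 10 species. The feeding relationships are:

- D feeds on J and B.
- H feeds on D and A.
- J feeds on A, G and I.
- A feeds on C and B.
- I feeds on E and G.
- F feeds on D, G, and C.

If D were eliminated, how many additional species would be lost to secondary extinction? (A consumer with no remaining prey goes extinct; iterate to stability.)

Remove D.
Every predator of it retains at least one other prey: F still has G, C; H still has A.
No consumer loses all prey, so no secondary extinctions occur.

0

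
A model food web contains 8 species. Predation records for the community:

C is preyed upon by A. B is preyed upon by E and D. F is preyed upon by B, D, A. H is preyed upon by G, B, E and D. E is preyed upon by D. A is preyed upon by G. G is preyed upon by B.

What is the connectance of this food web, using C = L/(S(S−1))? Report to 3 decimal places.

The web has S = 8 species and L = 13 feeding links.
C = L / (S(S−1)) = 13 / 56 = 0.2321 ≈ 0.232.

C = 0.232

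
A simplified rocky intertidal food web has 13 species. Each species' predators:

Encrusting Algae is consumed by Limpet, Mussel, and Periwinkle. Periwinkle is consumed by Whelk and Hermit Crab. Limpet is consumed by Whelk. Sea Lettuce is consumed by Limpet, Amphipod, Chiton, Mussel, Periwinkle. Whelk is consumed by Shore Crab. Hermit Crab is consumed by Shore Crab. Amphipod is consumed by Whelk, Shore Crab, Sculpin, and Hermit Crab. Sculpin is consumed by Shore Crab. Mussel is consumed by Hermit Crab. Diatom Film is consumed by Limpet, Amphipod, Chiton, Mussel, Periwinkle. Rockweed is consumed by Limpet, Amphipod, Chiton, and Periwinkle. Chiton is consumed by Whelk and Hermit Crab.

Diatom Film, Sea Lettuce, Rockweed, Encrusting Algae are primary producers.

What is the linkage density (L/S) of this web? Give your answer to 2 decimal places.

L/S = 2.31

There are L = 30 links among S = 13 species.
L/S = 30/13 = 2.3077 ≈ 2.31.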